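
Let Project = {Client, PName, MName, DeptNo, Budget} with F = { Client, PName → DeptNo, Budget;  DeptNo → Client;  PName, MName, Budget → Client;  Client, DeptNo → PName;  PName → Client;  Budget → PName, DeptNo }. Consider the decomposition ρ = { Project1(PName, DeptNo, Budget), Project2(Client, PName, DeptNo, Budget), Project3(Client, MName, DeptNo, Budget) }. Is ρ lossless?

Yes

Chase test. Columns are Client, PName, MName, DeptNo, Budget; row i has aⱼ where attribute j ∈ Projecti, else bᵢⱼ.
Initial tableau (one row per fragment):
  row 1: b11 a2 b13 a4 a5
  row 2: a1 a2 b23 a4 a5
  row 3: a1 b32 a3 a4 a5
Rows 1 and 2 agree on DeptNo; apply DeptNo→Client and equate their Client entries.
Rows 1 and 3 agree on Client, DeptNo; apply Client, DeptNo→PName and equate their PName entries.
Row 3 is now all distinguished symbols — the join is lossless.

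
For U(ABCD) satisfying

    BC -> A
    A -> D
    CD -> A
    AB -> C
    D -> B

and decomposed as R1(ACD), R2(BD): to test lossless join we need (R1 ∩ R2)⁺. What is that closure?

BD

R1 ∩ R2 = {D}.
D → B applies, adding B
Closure: {BD}.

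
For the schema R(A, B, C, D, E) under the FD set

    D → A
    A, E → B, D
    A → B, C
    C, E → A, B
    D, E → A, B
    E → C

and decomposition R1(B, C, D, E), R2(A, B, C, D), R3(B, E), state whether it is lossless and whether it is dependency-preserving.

Lossless test (chase): Rows 1 and 2 agree on D; apply D→A and equate their A entries. Rows 1 and 3 agree on E; apply E→C and equate their C entries. Rows 1 and 3 agree on C, E; apply C, E→A, B and equate their A, B entries. Rows 1 and 3 agree on A, E; apply A, E→B, D and equate their B, D entries. Row 1 is now all distinguished symbols — the join is lossless.
Dependency preservation: A, E → B, D; C, E → A, B; D, E → A, B are not contained in any single fragment, but the restricted closure of each left-hand side across the fragments still reaches the right-hand side; the remaining FDs each lie inside some fragment. All dependencies are preserved.

lossless and dependency-preserving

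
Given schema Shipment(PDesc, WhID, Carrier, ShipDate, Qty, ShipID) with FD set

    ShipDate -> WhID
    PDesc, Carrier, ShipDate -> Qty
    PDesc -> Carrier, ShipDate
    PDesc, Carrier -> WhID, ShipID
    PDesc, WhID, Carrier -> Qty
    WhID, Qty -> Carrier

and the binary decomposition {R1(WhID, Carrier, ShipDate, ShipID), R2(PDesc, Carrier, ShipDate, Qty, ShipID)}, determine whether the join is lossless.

Yes

Common attributes: R1 ∩ R2 = {Carrier, ShipDate, ShipID}.
Closure of {Carrier, ShipDate, ShipID}: ShipDate → WhID applies, adding WhID. So (Carrier, ShipDate, ShipID)⁺ = {WhID, Carrier, ShipDate, ShipID}.
This closure contains every attribute of R1, so R1 ∩ R2 → R1. The join is lossless.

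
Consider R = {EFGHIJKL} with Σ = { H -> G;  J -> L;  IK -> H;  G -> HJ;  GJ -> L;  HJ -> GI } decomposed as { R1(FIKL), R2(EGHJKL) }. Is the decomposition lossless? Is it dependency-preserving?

lossy and not dependency-preserving

Lossless test: (KL)⁺ = {KL}, which is a superkey of neither fragment — lossy.
Dependency preservation: the restricted closure of {IK} across the fragments never reaches {H}, so IK → H cannot be enforced without a join — not preserved.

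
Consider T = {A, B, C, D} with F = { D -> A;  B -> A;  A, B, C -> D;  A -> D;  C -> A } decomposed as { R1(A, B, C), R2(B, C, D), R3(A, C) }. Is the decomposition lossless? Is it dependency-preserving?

lossless but not dependency-preserving

Lossless test (chase): Rows 1 and 2 agree on B; apply B→A and equate their A entries. Rows 1 and 2 agree on A, B, C; apply A, B, C→D and equate their D entries. Rows 1 and 3 agree on A; apply A→D and equate their D entries. Row 1 is now all distinguished symbols — the join is lossless.
Dependency preservation: the restricted closure of {D} across the fragments never reaches {A}, so D → A cannot be enforced without a join — not preserved.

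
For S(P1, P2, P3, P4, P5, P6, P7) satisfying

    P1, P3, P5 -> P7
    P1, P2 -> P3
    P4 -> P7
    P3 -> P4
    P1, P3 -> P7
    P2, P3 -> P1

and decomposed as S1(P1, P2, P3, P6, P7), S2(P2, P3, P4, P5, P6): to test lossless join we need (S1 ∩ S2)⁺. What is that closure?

P1, P2, P3, P4, P6, P7

S1 ∩ S2 = {P2, P3, P6}.
P3 → P4 applies, adding P4
P2, P3 → P1 applies, adding P1
P4 → P7 applies, adding P7
Closure: {P1, P2, P3, P4, P6, P7}.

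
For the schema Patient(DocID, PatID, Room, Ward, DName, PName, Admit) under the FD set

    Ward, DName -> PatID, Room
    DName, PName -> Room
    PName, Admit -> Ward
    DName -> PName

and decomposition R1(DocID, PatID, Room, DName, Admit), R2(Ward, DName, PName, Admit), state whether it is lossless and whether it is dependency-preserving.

Lossless test: (DName, Admit)⁺ = {PatID, Room, Ward, DName, PName, Admit}, which contains all of one fragment — lossless.
Dependency preservation: the restricted closure of {Ward, DName} across the fragments never reaches {PatID, Room}, so Ward, DName → PatID, Room cannot be enforced without a join — not preserved.

lossless but not dependency-preserving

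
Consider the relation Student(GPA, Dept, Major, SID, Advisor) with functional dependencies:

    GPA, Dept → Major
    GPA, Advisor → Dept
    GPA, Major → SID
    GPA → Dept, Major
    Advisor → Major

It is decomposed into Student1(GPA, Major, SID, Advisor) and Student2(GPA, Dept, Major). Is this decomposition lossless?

Yes

Common attributes: Student1 ∩ Student2 = {GPA, Major}.
Closure of {GPA, Major}: GPA, Major → SID applies, adding SID; GPA → Dept, Major applies, adding Dept. So (GPA, Major)⁺ = {GPA, Dept, Major, SID}.
This closure contains every attribute of Student2, so Student1 ∩ Student2 → Student2. The join is lossless.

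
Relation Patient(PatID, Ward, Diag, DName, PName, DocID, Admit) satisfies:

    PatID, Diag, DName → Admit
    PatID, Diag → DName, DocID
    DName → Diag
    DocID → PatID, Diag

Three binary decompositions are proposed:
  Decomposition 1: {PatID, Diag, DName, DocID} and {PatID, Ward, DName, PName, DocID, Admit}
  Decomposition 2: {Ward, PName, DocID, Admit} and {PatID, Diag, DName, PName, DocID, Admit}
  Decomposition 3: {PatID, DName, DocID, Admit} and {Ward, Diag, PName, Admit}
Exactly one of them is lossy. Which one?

Decomposition 3

Decomposition 1: common = {PatID, DName, DocID}, closure = {PatID, Diag, DName, DocID, Admit} → lossless.
Decomposition 2: common = {PName, DocID, Admit}, closure = {PatID, Diag, DName, PName, DocID, Admit} → lossless.
Decomposition 3: common = {Admit}, closure = {Admit} → lossy.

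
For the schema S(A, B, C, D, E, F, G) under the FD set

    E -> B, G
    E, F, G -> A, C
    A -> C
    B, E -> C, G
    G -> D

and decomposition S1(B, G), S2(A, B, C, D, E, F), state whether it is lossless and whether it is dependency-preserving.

Lossless test: (B)⁺ = {B}, which is a superkey of neither fragment — lossy.
Dependency preservation: the restricted closure of {E} across the fragments never reaches {B, G}, so E → B, G cannot be enforced without a join — not preserved.

lossy and not dependency-preserving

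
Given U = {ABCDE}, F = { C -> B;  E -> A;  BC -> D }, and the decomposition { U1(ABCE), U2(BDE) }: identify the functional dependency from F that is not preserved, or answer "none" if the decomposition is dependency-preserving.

Check BC → D: no single fragment contains all of {BCD}, and the restricted closure of {BC} across the fragments never reaches {D}.
C → B is preserved.
E → A is preserved.

BC -> D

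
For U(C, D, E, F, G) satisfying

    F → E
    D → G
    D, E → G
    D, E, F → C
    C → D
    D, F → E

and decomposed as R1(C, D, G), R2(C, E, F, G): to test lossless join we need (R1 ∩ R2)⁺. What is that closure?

R1 ∩ R2 = {C, G}.
C → D applies, adding D
Closure: {C, D, G}.

C, D, G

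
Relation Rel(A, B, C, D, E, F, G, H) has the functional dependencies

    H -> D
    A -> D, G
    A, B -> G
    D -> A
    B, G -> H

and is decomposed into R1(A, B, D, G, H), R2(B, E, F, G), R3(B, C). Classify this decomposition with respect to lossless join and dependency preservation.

lossy but dependency-preserving

Lossless test (chase): Rows 1 and 2 agree on B, G; apply B, G→H and equate their H entries. Rows 1 and 2 agree on H; apply H→D and equate their D entries. Rows 1 and 2 agree on D; apply D→A and equate their A entries. No row becomes fully distinguished — the join is lossy.
Dependency preservation: every FD's attributes lie within a single fragment, so each can be enforced locally — preserved.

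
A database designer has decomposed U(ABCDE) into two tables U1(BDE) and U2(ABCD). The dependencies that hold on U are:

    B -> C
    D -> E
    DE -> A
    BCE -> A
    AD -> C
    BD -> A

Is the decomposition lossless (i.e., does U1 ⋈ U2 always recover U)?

Yes

Common attributes: U1 ∩ U2 = {BD}.
Closure of {BD}: B → C applies, adding C; D → E applies, adding E; DE → A applies, adding A. So (BD)⁺ = {ABCDE}.
This closure contains every attribute of U1, so U1 ∩ U2 → U1. The join is lossless.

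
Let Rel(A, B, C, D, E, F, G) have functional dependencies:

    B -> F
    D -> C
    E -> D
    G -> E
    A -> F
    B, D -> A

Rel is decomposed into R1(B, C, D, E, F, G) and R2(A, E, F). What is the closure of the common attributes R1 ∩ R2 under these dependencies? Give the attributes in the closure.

C, D, E, F

R1 ∩ R2 = {E, F}.
E → D applies, adding D
D → C applies, adding C
Closure: {C, D, E, F}.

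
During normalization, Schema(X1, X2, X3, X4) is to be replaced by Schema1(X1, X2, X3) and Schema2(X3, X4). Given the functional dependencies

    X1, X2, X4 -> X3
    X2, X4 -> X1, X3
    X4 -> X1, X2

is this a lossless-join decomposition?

Common attributes: Schema1 ∩ Schema2 = {X3}.
No dependency enlarges {X3}, so (X3)⁺ = {X3}.
The closure contains neither all of Schema1 = {X1, X2, X3} nor all of Schema2 = {X3, X4}, so the common attributes are not a superkey of either fragment. The join is lossy.

No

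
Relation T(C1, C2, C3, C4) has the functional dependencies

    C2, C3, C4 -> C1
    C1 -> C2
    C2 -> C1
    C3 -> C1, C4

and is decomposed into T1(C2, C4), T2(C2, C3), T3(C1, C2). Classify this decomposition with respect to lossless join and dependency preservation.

lossy and not dependency-preserving

Lossless test (chase): Rows 1 and 2 agree on C2; apply C2→C1 and equate their C1 entries. Rows 1 and 3 agree on C2; apply C2→C1 and equate their C1 entries. No row becomes fully distinguished — the join is lossy.
Dependency preservation: the restricted closure of {C3} across the fragments never reaches {C1, C4}, so C3 → C1, C4 cannot be enforced without a join — not preserved.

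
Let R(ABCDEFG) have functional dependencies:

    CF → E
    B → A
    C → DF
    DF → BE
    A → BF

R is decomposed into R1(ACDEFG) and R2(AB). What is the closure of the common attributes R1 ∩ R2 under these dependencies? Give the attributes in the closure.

R1 ∩ R2 = {A}.
A → BF applies, adding BF
Closure: {ABF}.

ABF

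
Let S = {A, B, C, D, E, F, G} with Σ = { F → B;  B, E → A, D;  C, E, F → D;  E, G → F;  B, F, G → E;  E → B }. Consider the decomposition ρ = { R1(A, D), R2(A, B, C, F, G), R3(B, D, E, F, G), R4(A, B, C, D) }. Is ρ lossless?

Yes

Chase test. Columns are A, B, C, D, E, F, G; row i has aⱼ where attribute j ∈ Ri, else bᵢⱼ.
Initial tableau (one row per fragment):
  row 1: a1 b12 b13 a4 b15 b16 b17
  row 2: a1 a2 a3 b24 b25 a6 a7
  row 3: b31 a2 b33 a4 a5 a6 a7
  row 4: a1 a2 a3 a4 b45 b46 b47
Rows 2 and 3 agree on B, F, G; apply B, F, G→E and equate their E entries.
Rows 2 and 3 agree on B, E; apply B, E→A, D and equate their A, D entries.
Row 2 is now all distinguished symbols — the join is lossless.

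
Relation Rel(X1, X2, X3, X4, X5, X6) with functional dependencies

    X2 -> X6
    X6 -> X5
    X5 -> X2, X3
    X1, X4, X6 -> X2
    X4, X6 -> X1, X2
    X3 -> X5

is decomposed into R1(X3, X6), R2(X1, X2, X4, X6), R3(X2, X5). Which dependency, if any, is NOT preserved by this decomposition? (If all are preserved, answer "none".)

none

X2 → X6 lies within R2.
X6 → X5: restricted closure across fragments reaches X5.
X5 → X2, X3: restricted closure across fragments reaches X2, X3.
X1, X4, X6 → X2 lies within R2.
X4, X6 → X1, X2 lies within R2.
X3 → X5: restricted closure across fragments reaches X5.
Every dependency is enforceable on the fragments, so the decomposition is dependency-preserving.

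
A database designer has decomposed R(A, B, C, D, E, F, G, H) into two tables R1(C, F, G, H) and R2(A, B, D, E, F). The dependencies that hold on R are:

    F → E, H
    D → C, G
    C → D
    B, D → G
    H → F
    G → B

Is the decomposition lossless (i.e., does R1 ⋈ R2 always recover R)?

No

Common attributes: R1 ∩ R2 = {F}.
Closure of {F}: F → E, H applies, adding E, H. So (F)⁺ = {E, F, H}.
The closure contains neither all of R1 = {C, F, G, H} nor all of R2 = {A, B, D, E, F}, so the common attributes are not a superkey of either fragment. The join is lossy.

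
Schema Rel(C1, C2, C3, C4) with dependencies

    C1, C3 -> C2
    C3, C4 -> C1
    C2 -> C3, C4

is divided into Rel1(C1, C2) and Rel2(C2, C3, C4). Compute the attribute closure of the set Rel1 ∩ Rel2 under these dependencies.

Rel1 ∩ Rel2 = {C2}.
C2 → C3, C4 applies, adding C3, C4
C3, C4 → C1 applies, adding C1
Closure: {C1, C2, C3, C4}.

C1, C2, C3, C4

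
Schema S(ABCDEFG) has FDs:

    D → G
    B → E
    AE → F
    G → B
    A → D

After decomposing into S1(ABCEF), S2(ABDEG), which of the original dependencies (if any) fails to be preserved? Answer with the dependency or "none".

D → G lies within S2.
B → E lies within S1.
AE → F lies within S1.
G → B lies within S2.
A → D lies within S2.
Every dependency is enforceable on the fragments, so the decomposition is dependency-preserving.

none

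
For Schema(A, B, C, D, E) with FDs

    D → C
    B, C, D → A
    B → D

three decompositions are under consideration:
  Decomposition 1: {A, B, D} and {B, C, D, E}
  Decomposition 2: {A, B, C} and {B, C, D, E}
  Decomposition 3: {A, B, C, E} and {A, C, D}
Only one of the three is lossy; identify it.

Decomposition 1: common = {B, D}, closure = {A, B, C, D} → lossless.
Decomposition 2: common = {B, C}, closure = {A, B, C, D} → lossless.
Decomposition 3: common = {A, C}, closure = {A, C} → lossy.

Decomposition 3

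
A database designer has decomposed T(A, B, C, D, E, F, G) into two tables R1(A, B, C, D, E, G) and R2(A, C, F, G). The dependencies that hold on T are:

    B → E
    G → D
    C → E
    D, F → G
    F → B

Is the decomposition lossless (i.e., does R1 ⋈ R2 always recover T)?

Common attributes: R1 ∩ R2 = {A, C, G}.
Closure of {A, C, G}: G → D applies, adding D; C → E applies, adding E. So (A, C, G)⁺ = {A, C, D, E, G}.
The closure contains neither all of R1 = {A, B, C, D, E, G} nor all of R2 = {A, C, F, G}, so the common attributes are not a superkey of either fragment. The join is lossy.

No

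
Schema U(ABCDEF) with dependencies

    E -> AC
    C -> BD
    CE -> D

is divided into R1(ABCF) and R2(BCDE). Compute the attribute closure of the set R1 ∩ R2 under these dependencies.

BCD

R1 ∩ R2 = {BC}.
C → BD applies, adding D
Closure: {BCD}.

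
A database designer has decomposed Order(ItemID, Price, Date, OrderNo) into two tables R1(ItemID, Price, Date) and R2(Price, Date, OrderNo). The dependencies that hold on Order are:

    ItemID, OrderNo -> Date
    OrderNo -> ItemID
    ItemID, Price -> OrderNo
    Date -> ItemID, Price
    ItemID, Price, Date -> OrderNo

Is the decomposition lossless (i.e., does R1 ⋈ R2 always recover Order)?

Common attributes: R1 ∩ R2 = {Price, Date}.
Closure of {Price, Date}: Date → ItemID, Price applies, adding ItemID; ItemID, Price, Date → OrderNo applies, adding OrderNo. So (Price, Date)⁺ = {ItemID, Price, Date, OrderNo}.
This closure contains every attribute of R1, so R1 ∩ R2 → R1. The join is lossless.

Yes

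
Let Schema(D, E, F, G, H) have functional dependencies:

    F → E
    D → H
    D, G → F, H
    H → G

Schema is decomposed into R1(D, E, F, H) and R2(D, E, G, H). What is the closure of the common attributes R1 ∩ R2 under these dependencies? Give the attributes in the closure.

R1 ∩ R2 = {D, E, H}.
H → G applies, adding G
D, G → F, H applies, adding F
Closure: {D, E, F, G, H}.

D, E, F, G, H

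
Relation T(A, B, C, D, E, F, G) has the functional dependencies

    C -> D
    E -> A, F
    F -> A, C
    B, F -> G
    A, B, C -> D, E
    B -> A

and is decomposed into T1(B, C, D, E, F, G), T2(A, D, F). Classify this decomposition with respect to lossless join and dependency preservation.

lossless but not dependency-preserving

Lossless test: (D, F)⁺ = {A, C, D, F}, which contains all of one fragment — lossless.
Dependency preservation: the restricted closure of {B} across the fragments never reaches {A}, so B → A cannot be enforced without a join — not preserved.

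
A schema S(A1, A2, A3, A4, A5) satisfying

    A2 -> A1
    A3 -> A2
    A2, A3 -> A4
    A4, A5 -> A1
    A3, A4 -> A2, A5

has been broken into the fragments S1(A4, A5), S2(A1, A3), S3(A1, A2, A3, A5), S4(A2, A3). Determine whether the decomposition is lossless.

Chase test. Columns are A1, A2, A3, A4, A5; row i has aⱼ where attribute j ∈ Si, else bᵢⱼ.
Initial tableau (one row per fragment):
  row 1: b11 b12 b13 a4 a5
  row 2: a1 b22 a3 b24 b25
  row 3: a1 a2 a3 b34 a5
  row 4: b41 a2 a3 b44 b45
Rows 3 and 4 agree on A2; apply A2→A1 and equate their A1 entries.
Rows 2 and 3 agree on A3; apply A3→A2 and equate their A2 entries.
Rows 2 and 3 agree on A2, A3; apply A2, A3→A4 and equate their A4 entries.
Rows 2 and 4 agree on A2, A3; apply A2, A3→A4 and equate their A4 entries.
Rows 2 and 3 agree on A3, A4; apply A3, A4→A2, A5 and equate their A2, A5 entries.
Rows 2 and 4 agree on A3, A4; apply A3, A4→A2, A5 and equate their A2, A5 entries.
No row becomes fully distinguished — the join is lossy.

No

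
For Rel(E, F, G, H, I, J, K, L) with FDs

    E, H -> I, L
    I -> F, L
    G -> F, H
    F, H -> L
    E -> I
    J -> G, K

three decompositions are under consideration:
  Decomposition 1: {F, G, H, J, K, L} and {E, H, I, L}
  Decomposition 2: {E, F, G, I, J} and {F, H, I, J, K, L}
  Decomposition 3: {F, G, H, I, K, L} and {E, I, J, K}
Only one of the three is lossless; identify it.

Decomposition 2

Decomposition 1: common = {H, L}, closure = {H, L} → lossy.
Decomposition 2: common = {F, I, J}, closure = {F, G, H, I, J, K, L} → lossless.
Decomposition 3: common = {I, K}, closure = {F, I, K, L} → lossy.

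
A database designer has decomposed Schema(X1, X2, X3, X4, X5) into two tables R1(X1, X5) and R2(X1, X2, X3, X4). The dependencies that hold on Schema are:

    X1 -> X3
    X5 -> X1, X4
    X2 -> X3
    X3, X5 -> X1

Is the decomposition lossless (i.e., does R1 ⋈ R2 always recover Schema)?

Common attributes: R1 ∩ R2 = {X1}.
Closure of {X1}: X1 → X3 applies, adding X3. So (X1)⁺ = {X1, X3}.
The closure contains neither all of R1 = {X1, X5} nor all of R2 = {X1, X2, X3, X4}, so the common attributes are not a superkey of either fragment. The join is lossy.

No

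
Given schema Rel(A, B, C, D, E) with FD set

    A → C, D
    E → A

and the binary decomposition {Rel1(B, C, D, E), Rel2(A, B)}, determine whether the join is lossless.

No

Common attributes: Rel1 ∩ Rel2 = {B}.
No dependency enlarges {B}, so (B)⁺ = {B}.
The closure contains neither all of Rel1 = {B, C, D, E} nor all of Rel2 = {A, B}, so the common attributes are not a superkey of either fragment. The join is lossy.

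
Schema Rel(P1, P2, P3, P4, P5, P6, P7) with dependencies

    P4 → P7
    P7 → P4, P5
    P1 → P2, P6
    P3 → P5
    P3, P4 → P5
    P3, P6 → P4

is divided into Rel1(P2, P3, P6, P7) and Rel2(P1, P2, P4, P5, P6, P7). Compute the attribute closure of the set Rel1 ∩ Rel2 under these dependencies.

P2, P4, P5, P6, P7

Rel1 ∩ Rel2 = {P2, P6, P7}.
P7 → P4, P5 applies, adding P4, P5
Closure: {P2, P4, P5, P6, P7}.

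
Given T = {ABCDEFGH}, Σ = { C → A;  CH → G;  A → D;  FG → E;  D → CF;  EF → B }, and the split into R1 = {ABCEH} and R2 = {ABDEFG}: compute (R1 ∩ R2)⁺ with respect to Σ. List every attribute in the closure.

R1 ∩ R2 = {ABE}.
A → D applies, adding D
D → CF applies, adding CF
Closure: {ABCDEF}.

ABCDEF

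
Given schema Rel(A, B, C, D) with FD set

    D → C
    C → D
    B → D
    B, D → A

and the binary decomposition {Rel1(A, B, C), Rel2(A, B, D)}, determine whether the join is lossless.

Yes

Common attributes: Rel1 ∩ Rel2 = {A, B}.
Closure of {A, B}: B → D applies, adding D; D → C applies, adding C. So (A, B)⁺ = {A, B, C, D}.
This closure contains every attribute of Rel1, so Rel1 ∩ Rel2 → Rel1. The join is lossless.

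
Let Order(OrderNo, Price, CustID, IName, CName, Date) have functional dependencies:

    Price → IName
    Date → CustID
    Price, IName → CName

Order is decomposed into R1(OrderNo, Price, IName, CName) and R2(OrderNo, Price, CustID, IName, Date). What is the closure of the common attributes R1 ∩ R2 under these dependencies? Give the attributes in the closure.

R1 ∩ R2 = {OrderNo, Price, IName}.
Price, IName → CName applies, adding CName
Closure: {OrderNo, Price, IName, CName}.

OrderNo, Price, IName, CName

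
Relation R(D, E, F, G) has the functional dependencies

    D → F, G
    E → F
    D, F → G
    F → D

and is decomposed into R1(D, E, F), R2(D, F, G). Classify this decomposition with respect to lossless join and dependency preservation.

lossless and dependency-preserving

Lossless test: (D, F)⁺ = {D, F, G}, which contains all of one fragment — lossless.
Dependency preservation: every FD's attributes lie within a single fragment, so each can be enforced locally — preserved.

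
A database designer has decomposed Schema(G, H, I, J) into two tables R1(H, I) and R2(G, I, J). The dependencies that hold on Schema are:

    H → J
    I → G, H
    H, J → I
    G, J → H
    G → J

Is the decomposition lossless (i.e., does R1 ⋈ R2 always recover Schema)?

Yes

Common attributes: R1 ∩ R2 = {I}.
Closure of {I}: I → G, H applies, adding G, H; G → J applies, adding J. So (I)⁺ = {G, H, I, J}.
This closure contains every attribute of R1, so R1 ∩ R2 → R1. The join is lossless.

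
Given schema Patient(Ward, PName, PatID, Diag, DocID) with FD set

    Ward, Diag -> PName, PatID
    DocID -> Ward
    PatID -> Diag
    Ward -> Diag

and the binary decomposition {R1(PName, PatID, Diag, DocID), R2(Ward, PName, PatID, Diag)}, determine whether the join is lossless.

No

Common attributes: R1 ∩ R2 = {PName, PatID, Diag}.
No dependency enlarges {PName, PatID, Diag}, so (PName, PatID, Diag)⁺ = {PName, PatID, Diag}.
The closure contains neither all of R1 = {PName, PatID, Diag, DocID} nor all of R2 = {Ward, PName, PatID, Diag}, so the common attributes are not a superkey of either fragment. The join is lossy.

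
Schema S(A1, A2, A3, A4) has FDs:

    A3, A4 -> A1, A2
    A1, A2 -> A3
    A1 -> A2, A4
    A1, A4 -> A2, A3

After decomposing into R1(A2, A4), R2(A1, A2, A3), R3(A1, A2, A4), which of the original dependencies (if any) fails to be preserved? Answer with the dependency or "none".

A3, A4 -> A1, A2

Check A3, A4 → A1, A2: no single fragment contains all of {A1, A2, A3, A4}, and the restricted closure of {A3, A4} across the fragments never reaches {A1, A2}.
A1, A2 → A3 is preserved.
A1 → A2, A4 is preserved.
A1, A4 → A2, A3 is preserved.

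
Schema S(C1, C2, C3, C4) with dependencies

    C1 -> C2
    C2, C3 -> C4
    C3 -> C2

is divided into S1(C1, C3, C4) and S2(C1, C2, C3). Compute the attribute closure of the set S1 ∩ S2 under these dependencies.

C1, C2, C3, C4

S1 ∩ S2 = {C1, C3}.
C1 → C2 applies, adding C2
C2, C3 → C4 applies, adding C4
Closure: {C1, C2, C3, C4}.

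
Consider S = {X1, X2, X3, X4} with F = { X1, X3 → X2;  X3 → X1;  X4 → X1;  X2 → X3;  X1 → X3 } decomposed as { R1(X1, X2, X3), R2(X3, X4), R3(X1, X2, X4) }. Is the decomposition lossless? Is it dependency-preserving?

lossless and dependency-preserving

Lossless test (chase): Rows 1 and 2 agree on X3; apply X3→X1 and equate their X1 entries. Rows 1 and 3 agree on X2; apply X2→X3 and equate their X3 entries. Rows 1 and 2 agree on X1, X3; apply X1, X3→X2 and equate their X2 entries. Row 2 is now all distinguished symbols — the join is lossless.
Dependency preservation: every FD's attributes lie within a single fragment, so each can be enforced locally — preserved.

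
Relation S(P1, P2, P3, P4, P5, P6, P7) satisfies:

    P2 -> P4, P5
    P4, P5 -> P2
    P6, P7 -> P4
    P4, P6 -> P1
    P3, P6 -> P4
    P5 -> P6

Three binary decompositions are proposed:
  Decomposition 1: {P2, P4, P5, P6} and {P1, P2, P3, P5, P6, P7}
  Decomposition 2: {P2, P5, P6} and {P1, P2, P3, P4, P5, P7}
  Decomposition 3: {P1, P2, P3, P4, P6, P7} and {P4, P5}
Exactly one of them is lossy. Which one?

Decomposition 1: common = {P2, P5, P6}, closure = {P1, P2, P4, P5, P6} → lossless.
Decomposition 2: common = {P2, P5}, closure = {P1, P2, P4, P5, P6} → lossless.
Decomposition 3: common = {P4}, closure = {P4} → lossy.

Decomposition 3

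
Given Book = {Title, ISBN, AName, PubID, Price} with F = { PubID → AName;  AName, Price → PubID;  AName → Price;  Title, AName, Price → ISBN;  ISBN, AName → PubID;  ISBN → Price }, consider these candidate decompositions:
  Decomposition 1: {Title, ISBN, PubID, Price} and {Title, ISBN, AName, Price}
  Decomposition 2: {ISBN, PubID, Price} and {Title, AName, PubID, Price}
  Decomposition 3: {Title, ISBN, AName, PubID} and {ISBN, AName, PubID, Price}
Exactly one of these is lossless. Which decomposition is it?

Decomposition 3

Decomposition 1: common = {Title, ISBN, Price}, closure = {Title, ISBN, Price} → lossy.
Decomposition 2: common = {PubID, Price}, closure = {AName, PubID, Price} → lossy.
Decomposition 3: common = {ISBN, AName, PubID}, closure = {ISBN, AName, PubID, Price} → lossless.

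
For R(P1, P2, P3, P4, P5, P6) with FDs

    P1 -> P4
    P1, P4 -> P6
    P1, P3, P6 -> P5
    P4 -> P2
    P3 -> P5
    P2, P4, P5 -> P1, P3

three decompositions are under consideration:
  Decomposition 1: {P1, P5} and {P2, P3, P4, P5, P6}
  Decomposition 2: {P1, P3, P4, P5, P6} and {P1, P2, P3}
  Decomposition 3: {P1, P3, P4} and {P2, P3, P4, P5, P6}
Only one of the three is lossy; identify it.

Decomposition 1: common = {P5}, closure = {P5} → lossy.
Decomposition 2: common = {P1, P3}, closure = {P1, P2, P3, P4, P5, P6} → lossless.
Decomposition 3: common = {P3, P4}, closure = {P1, P2, P3, P4, P5, P6} → lossless.

Decomposition 1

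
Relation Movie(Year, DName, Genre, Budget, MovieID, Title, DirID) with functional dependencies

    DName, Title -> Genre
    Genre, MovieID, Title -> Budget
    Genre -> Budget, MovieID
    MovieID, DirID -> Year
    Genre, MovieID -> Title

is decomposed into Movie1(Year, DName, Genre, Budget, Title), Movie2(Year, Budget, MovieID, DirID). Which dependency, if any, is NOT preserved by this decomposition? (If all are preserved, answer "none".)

Check Genre → Budget, MovieID: no single fragment contains all of {Genre, Budget, MovieID}, and the restricted closure of {Genre} across the fragments never reaches {Budget, MovieID}.
DName, Title → Genre is preserved.
Genre, MovieID, Title → Budget is preserved.
MovieID, DirID → Year is preserved.
Genre, MovieID → Title is preserved.

Genre -> Budget, MovieID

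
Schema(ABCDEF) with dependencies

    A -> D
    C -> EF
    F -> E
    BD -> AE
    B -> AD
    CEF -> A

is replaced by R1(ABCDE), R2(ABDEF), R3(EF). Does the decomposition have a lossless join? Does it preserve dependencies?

Lossless test (chase): applying each FD to every pair of rows produces no changes in the tableau, so no row becomes fully distinguished — the join is lossy.
Dependency preservation: the restricted closure of {C} across the fragments never reaches {EF}, so C → EF cannot be enforced without a join — not preserved.

lossy and not dependency-preserving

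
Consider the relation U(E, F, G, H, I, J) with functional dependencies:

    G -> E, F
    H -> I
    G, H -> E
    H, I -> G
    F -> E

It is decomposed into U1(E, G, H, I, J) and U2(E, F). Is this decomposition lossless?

No

Common attributes: U1 ∩ U2 = {E}.
No dependency enlarges {E}, so (E)⁺ = {E}.
The closure contains neither all of U1 = {E, G, H, I, J} nor all of U2 = {E, F}, so the common attributes are not a superkey of either fragment. The join is lossy.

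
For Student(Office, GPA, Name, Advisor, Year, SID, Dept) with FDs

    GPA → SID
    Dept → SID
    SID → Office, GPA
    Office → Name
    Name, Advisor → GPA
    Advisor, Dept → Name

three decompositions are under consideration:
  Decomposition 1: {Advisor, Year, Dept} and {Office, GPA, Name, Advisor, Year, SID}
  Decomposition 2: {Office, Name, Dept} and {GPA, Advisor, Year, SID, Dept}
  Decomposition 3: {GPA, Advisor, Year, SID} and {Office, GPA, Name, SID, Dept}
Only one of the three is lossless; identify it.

Decomposition 1: common = {Advisor, Year}, closure = {Advisor, Year} → lossy.
Decomposition 2: common = {Dept}, closure = {Office, GPA, Name, SID, Dept} → lossless.
Decomposition 3: common = {GPA, SID}, closure = {Office, GPA, Name, SID} → lossy.

Decomposition 2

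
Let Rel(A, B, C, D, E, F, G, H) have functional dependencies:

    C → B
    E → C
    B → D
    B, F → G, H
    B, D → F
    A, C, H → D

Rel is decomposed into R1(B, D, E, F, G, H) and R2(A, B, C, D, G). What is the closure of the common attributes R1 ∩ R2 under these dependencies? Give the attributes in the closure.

R1 ∩ R2 = {B, D, G}.
B, D → F applies, adding F
B, F → G, H applies, adding H
Closure: {B, D, F, G, H}.

B, D, F, G, H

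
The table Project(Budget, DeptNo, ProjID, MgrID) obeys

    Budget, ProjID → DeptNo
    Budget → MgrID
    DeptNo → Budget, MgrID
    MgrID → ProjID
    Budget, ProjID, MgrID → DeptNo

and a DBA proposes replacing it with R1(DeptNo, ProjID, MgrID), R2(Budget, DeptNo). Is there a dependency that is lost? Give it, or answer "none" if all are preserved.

Budget, ProjID → DeptNo: restricted closure across fragments reaches DeptNo.
Budget → MgrID: restricted closure across fragments reaches MgrID.
DeptNo → Budget, MgrID: restricted closure across fragments reaches Budget, MgrID.
MgrID → ProjID lies within R1.
Budget, ProjID, MgrID → DeptNo: restricted closure across fragments reaches DeptNo.
Every dependency is enforceable on the fragments, so the decomposition is dependency-preserving.

none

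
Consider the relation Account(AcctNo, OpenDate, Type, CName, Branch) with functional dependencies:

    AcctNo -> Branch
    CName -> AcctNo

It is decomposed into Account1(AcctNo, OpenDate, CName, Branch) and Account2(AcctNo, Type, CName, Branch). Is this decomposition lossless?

No

Common attributes: Account1 ∩ Account2 = {AcctNo, CName, Branch}.
No dependency enlarges {AcctNo, CName, Branch}, so (AcctNo, CName, Branch)⁺ = {AcctNo, CName, Branch}.
The closure contains neither all of Account1 = {AcctNo, OpenDate, CName, Branch} nor all of Account2 = {AcctNo, Type, CName, Branch}, so the common attributes are not a superkey of either fragment. The join is lossy.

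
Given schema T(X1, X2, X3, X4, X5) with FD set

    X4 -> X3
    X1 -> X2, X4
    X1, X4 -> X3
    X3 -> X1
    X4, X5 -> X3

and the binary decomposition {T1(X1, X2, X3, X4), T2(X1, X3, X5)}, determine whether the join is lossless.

Yes

Common attributes: T1 ∩ T2 = {X1, X3}.
Closure of {X1, X3}: X1 → X2, X4 applies, adding X2, X4. So (X1, X3)⁺ = {X1, X2, X3, X4}.
This closure contains every attribute of T1, so T1 ∩ T2 → T1. The join is lossless.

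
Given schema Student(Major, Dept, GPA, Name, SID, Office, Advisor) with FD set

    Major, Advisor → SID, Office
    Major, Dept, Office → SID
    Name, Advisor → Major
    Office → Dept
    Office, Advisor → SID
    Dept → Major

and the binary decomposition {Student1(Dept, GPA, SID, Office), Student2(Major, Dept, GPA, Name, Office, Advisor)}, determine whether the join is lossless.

Yes

Common attributes: Student1 ∩ Student2 = {Dept, GPA, Office}.
Closure of {Dept, GPA, Office}: Dept → Major applies, adding Major; Major, Dept, Office → SID applies, adding SID. So (Dept, GPA, Office)⁺ = {Major, Dept, GPA, SID, Office}.
This closure contains every attribute of Student1, so Student1 ∩ Student2 → Student1. The join is lossless.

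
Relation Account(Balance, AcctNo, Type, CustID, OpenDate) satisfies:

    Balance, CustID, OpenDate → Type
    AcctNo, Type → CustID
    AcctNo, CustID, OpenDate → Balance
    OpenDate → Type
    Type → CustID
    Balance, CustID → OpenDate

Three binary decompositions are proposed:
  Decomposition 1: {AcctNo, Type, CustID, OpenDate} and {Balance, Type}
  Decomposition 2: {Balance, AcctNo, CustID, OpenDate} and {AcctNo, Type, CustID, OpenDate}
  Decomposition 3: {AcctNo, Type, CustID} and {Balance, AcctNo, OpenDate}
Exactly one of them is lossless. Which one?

Decomposition 1: common = {Type}, closure = {Type, CustID} → lossy.
Decomposition 2: common = {AcctNo, CustID, OpenDate}, closure = {Balance, AcctNo, Type, CustID, OpenDate} → lossless.
Decomposition 3: common = {AcctNo}, closure = {AcctNo} → lossy.

Decomposition 2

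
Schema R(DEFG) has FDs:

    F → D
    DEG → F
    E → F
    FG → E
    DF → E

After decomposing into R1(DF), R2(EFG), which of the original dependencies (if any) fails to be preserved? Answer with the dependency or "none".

none

F → D lies within R1.
DEG → F: restricted closure across fragments reaches F.
E → F lies within R2.
FG → E lies within R2.
DF → E: restricted closure across fragments reaches E.
Every dependency is enforceable on the fragments, so the decomposition is dependency-preserving.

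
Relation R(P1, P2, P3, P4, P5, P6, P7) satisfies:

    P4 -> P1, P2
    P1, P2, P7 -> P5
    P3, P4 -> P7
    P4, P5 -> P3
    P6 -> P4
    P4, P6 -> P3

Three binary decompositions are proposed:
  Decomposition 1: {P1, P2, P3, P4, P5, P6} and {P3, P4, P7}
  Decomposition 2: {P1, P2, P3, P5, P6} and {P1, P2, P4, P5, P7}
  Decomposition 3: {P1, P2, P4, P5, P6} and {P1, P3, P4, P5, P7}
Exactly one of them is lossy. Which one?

Decomposition 1: common = {P3, P4}, closure = {P1, P2, P3, P4, P5, P7} → lossless.
Decomposition 2: common = {P1, P2, P5}, closure = {P1, P2, P5} → lossy.
Decomposition 3: common = {P1, P4, P5}, closure = {P1, P2, P3, P4, P5, P7} → lossless.

Decomposition 2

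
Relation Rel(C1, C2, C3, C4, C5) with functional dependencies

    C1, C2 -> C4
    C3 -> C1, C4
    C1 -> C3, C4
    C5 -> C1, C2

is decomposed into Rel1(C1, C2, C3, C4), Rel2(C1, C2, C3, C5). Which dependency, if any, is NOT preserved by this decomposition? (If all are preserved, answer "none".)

none

C1, C2 → C4 lies within Rel1.
C3 → C1, C4 lies within Rel1.
C1 → C3, C4 lies within Rel1.
C5 → C1, C2 lies within Rel2.
Every dependency is enforceable on the fragments, so the decomposition is dependency-preserving.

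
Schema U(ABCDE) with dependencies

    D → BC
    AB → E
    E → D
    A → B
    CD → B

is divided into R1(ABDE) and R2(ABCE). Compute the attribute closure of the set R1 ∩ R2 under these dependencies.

ABCDE

R1 ∩ R2 = {ABE}.
E → D applies, adding D
D → BC applies, adding C
Closure: {ABCDE}.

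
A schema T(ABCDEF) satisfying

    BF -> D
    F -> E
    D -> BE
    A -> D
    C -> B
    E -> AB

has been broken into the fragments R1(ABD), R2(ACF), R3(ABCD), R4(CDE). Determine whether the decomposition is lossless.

Chase test. Columns are ABCDEF; row i has aⱼ where attribute j ∈ Ri, else bᵢⱼ.
Initial tableau (one row per fragment):
  row 1: a1 a2 b13 a4 b15 b16
  row 2: a1 b22 a3 b24 b25 a6
  row 3: a1 a2 a3 a4 b35 b36
  row 4: b41 b42 a3 a4 a5 b46
Rows 1 and 3 agree on D; apply D→BE and equate their BE entries.
Rows 1 and 4 agree on D; apply D→BE and equate their BE entries.
Rows 1 and 2 agree on A; apply A→D and equate their D entries.
Rows 2 and 3 agree on C; apply C→B and equate their B entries.
Rows 1 and 4 agree on E; apply E→AB and equate their AB entries.
Rows 1 and 2 agree on D; apply D→BE and equate their BE entries.
Row 2 is now all distinguished symbols — the join is lossless.

Yes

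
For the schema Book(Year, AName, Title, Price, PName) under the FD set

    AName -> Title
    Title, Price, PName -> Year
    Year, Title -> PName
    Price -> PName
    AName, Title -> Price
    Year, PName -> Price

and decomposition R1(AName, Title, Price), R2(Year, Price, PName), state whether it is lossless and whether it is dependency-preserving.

lossy and not dependency-preserving

Lossless test: (Price)⁺ = {Price, PName}, which is a superkey of neither fragment — lossy.
Dependency preservation: the restricted closure of {Title, Price, PName} across the fragments never reaches {Year}, so Title, Price, PName → Year cannot be enforced without a join — not preserved.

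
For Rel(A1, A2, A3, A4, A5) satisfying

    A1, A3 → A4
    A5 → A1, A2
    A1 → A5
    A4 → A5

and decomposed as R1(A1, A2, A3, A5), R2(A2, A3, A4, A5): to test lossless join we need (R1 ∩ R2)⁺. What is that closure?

A1, A2, A3, A4, A5

R1 ∩ R2 = {A2, A3, A5}.
A5 → A1, A2 applies, adding A1
A1, A3 → A4 applies, adding A4
Closure: {A1, A2, A3, A4, A5}.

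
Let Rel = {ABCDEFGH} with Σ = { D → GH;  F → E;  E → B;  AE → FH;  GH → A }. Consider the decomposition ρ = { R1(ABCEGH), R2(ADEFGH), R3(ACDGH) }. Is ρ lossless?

No

Chase test. Columns are ABCDEFGH; row i has aⱼ where attribute j ∈ Ri, else bᵢⱼ.
Initial tableau (one row per fragment):
  row 1: a1 a2 a3 b14 a5 b16 a7 a8
  row 2: a1 b22 b23 a4 a5 a6 a7 a8
  row 3: a1 b32 a3 a4 b35 b36 a7 a8
Rows 1 and 2 agree on E; apply E→B and equate their B entries.
Rows 1 and 2 agree on AE; apply AE→FH and equate their FH entries.
No row becomes fully distinguished — the join is lossy.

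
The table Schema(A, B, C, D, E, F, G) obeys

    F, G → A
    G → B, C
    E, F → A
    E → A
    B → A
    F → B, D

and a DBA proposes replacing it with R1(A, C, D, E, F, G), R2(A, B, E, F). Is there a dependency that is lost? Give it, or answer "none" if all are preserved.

Check G → B, C: no single fragment contains all of {B, C, G}, and the restricted closure of {G} across the fragments never reaches {B, C}.
F, G → A is preserved.
E, F → A is preserved.
E → A is preserved.
B → A is preserved.
F → B, D is preserved.

G → B, C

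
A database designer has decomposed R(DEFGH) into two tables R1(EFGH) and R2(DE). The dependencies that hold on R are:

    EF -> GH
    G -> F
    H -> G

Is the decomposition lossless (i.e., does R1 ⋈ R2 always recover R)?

No

Common attributes: R1 ∩ R2 = {E}.
No dependency enlarges {E}, so (E)⁺ = {E}.
The closure contains neither all of R1 = {EFGH} nor all of R2 = {DE}, so the common attributes are not a superkey of either fragment. The join is lossy.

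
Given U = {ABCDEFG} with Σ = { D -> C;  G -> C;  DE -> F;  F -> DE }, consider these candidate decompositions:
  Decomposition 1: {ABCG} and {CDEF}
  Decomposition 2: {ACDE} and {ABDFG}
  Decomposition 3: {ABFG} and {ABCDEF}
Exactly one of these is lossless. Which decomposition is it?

Decomposition 3

Decomposition 1: common = {C}, closure = {C} → lossy.
Decomposition 2: common = {AD}, closure = {ACD} → lossy.
Decomposition 3: common = {ABF}, closure = {ABCDEF} → lossless.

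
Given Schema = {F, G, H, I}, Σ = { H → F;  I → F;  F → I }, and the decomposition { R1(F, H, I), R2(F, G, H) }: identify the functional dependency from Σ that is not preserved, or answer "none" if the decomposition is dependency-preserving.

H → F lies within R1.
I → F lies within R1.
F → I lies within R1.
Every dependency is enforceable on the fragments, so the decomposition is dependency-preserving.

none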